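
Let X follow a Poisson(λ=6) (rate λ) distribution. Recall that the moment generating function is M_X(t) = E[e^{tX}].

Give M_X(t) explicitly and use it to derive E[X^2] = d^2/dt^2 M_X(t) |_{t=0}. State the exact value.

M_X(t) = e^(6*e^(t) - 6)
dM/dt = 6*e^(-6)*e^(t)*e^(6*e^(t))
d^2M/dt^2 = (36*e^(2*t)*e^(6*e^(t)) + 6*e^(t)*e^(6*e^(t)))*e^(-6)

E[X^2] = d^2M/dt^2 |_{t=0} = 42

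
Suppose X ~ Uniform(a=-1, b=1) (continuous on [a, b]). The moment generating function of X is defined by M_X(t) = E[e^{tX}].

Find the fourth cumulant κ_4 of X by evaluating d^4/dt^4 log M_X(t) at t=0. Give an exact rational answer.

M_X(t) = (e^(t) - e^(-t))/(2*t)
K_X(t) = log M_X(t) = -log(t) + log(e^(t) - e^(-t)) - log(2)

κ_4 = D^4[K](0) = -2/15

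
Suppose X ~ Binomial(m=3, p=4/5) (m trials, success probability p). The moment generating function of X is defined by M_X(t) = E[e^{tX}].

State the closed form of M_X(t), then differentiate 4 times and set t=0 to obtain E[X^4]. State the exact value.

M_X(t) = (4*e^(t)/5 + 1/5)^3
dM/dt = 192*e^(3*t)/125 + 96*e^(2*t)/125 + 12*e^(t)/125
d^2M/dt^2 = 576*e^(3*t)/125 + 192*e^(2*t)/125 + 12*e^(t)/125
d^3M/dt^3 = 1728*e^(3*t)/125 + 384*e^(2*t)/125 + 12*e^(t)/125
d^4M/dt^4 = 5184*e^(3*t)/125 + 768*e^(2*t)/125 + 12*e^(t)/125

E[X^4] = d^4M/dt^4 |_{t=0} = 5964/125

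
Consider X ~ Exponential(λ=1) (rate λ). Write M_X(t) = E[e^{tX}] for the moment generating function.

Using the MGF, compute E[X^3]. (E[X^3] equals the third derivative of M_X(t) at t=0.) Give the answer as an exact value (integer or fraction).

M_X(t) = 1/(1 - t)
M^(3)(t) = 6/(t^4 - 4*t^3 + 6*t^2 - 4*t + 1)

E[X^3] = M^(3)(0) = 6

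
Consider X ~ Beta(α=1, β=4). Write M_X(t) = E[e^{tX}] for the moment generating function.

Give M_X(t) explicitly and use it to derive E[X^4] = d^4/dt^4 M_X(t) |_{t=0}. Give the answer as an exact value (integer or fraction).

M_X(t) = ₁F₁(1; 5; t)
M′(t) = ₁F₁(2; 6; t)/5
M′′(t) = ₁F₁(3; 7; t)/15
M′′′(t) = ₁F₁(4; 8; t)/35
M′′′′(t) = ₁F₁(5; 9; t)/70

E[X^4] = M′′′′(0) = 1/70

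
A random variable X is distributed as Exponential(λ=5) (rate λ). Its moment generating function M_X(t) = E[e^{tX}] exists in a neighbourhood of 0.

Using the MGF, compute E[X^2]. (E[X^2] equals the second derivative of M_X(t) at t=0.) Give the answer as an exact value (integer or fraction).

M_X(t) = 5/(5 - t)
D^2[M](t) = -10/(t^3 - 15*t^2 + 75*t - 125)

E[X^2] = D^2[M](0) = 2/25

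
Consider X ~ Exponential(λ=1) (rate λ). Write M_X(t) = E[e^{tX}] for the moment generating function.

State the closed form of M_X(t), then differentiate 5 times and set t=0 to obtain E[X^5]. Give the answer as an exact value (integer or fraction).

M_X(t) = 1/(1 - t)
M′(t) = 1/(t^2 - 2*t + 1)
M′′(t) = -2/(t^3 - 3*t^2 + 3*t - 1)
M′′′(t) = 6/(t^4 - 4*t^3 + 6*t^2 - 4*t + 1)
M′′′′(t) = -24/(t^5 - 5*t^4 + 10*t^3 - 10*t^2 + 5*t - 1)
M′′′′′(t) = 120/(t^6 - 6*t^5 + 15*t^4 - 20*t^3 + 15*t^2 - 6*t + 1)

E[X^5] = M′′′′′(0) = 120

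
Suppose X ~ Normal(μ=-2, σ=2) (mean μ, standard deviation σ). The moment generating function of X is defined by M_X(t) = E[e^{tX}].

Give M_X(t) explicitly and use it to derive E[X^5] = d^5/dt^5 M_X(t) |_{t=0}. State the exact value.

E[X^5] = M^(5)(0) = -832

M_X(t) = e^(2*t^2 - 2*t)
M^(5)(t) = (1024*t^5*e^(2*t^2) - 2560*t^4*e^(2*t^2) + 5120*t^3*e^(2*t^2) - 5120*t^2*e^(2*t^2) + 3200*t*e^(2*t^2) - 832*e^(2*t^2))*e^(-2*t)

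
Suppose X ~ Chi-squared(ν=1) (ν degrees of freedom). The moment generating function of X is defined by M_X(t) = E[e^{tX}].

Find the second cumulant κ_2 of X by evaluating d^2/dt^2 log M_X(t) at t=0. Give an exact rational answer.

M_X(t) = 1/√(1 - 2*t)
K_X(t) = log M_X(t) = -log(1 - 2*t)/2
K^(2)(t) = 2/(4*t^2 - 4*t + 1)

κ_2 = K^(2)(0) = 2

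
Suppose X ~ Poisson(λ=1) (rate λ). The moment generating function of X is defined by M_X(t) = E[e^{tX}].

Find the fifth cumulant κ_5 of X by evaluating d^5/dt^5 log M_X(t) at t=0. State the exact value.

κ_5 = K^(5)(0) = 1

M_X(t) = e^(e^(t) - 1)
K_X(t) = log M_X(t) = e^(t) - 1
K^(5)(t) = e^(t)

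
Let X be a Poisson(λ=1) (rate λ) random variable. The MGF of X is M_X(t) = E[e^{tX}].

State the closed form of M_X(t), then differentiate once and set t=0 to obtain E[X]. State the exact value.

M_X(t) = e^(e^(t) - 1)
dM/dt = e^(-1)*e^(t)*e^(e^(t))

E[X] = dM/dt |_{t=0} = 1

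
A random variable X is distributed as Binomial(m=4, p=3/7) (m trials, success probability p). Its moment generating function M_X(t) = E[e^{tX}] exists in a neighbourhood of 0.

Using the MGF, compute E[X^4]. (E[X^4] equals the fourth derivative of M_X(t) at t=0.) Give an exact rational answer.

E[X^4] = M^(4)(0) = 70320/2401

M_X(t) = (3*e^(t)/7 + 4/7)^4
M^(4)(t) = 20736*e^(4*t)/2401 + 34992*e^(3*t)/2401 + 13824*e^(2*t)/2401 + 768*e^(t)/2401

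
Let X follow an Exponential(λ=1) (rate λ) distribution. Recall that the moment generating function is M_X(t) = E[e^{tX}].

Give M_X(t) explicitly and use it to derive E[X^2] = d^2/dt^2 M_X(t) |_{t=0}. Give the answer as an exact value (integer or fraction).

M_X(t) = 1/(1 - t)
M′(t) = 1/(t^2 - 2*t + 1)
M′′(t) = -2/(t^3 - 3*t^2 + 3*t - 1)

E[X^2] = M′′(0) = 2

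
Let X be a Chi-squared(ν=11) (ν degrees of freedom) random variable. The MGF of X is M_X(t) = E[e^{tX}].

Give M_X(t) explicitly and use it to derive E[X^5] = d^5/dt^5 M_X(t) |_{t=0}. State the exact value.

M_X(t) = (1 - 2*t)^(-11/2)
dM/dt = 11/(64*t^6*√(1 - 2*t) - 192*t^5*√(1 - 2*t) + 240*t^4*√(1 - 2*t) - 160*t^3*√(1 - 2*t) + 60*t^2*√(1 - 2*t) - 12*t*√(1 - 2*t) + √(1 - 2*t))
d^2M/dt^2 = -143/(128*t^7*√(1 - 2*t) - 448*t^6*√(1 - 2*t) + 672*t^5*√(1 - 2*t) - 560*t^4*√(1 - 2*t) + 280*t^3*√(1 - 2*t) - 84*t^2*√(1 - 2*t) + 14*t*√(1 - 2*t) - √(1 - 2*t))

E[X^5] = d^5M/dt^5 |_{t=0} = 692835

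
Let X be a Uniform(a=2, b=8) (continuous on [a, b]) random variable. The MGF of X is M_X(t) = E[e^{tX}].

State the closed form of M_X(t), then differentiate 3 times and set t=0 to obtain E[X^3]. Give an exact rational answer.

E[X^3] = M^(3)(0) = 170

M_X(t) = (e^(8*t) - e^(2*t))/(6*t)
M^(3)(t) = (256*t^3*e^(8*t) - 4*t^3*e^(2*t) - 96*t^2*e^(8*t) + 6*t^2*e^(2*t) + 24*t*e^(8*t) - 6*t*e^(2*t) - 3*e^(8*t) + 3*e^(2*t))/(3*t^4)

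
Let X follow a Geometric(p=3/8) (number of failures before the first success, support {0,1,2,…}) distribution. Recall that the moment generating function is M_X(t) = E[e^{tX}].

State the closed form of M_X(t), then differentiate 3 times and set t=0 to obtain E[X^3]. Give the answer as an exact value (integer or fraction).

M_X(t) = 3/(8*(1 - 5*e^(t)/8))
D^3[M](t) = (375*e^(3*t) + 2400*e^(2*t) + 960*e^(t))/(625*e^(4*t) - 4000*e^(3*t) + 9600*e^(2*t) - 10240*e^(t) + 4096)

E[X^3] = D^3[M](0) = 415/9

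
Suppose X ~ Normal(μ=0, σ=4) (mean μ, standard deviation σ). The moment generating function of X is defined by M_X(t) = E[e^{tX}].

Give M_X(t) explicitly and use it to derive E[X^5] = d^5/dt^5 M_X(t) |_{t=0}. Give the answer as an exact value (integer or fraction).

E[X^5] = d^5M/dt^5 |_{t=0} = 0

M_X(t) = e^(8*t^2)
dM/dt = 16*t*e^(8*t^2)
d^2M/dt^2 = 256*t^2*e^(8*t^2) + 16*e^(8*t^2)
d^3M/dt^3 = 4096*t^3*e^(8*t^2) + 768*t*e^(8*t^2)
d^4M/dt^4 = 65536*t^4*e^(8*t^2) + 24576*t^2*e^(8*t^2) + 768*e^(8*t^2)
d^5M/dt^5 = 1048576*t^5*e^(8*t^2) + 655360*t^3*e^(8*t^2) + 61440*t*e^(8*t^2)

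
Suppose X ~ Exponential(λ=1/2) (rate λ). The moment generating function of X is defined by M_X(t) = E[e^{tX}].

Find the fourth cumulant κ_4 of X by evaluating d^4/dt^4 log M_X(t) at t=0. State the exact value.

κ_4 = K′′′′(0) = 96

M_X(t) = 1/(2*(1/2 - t))
K_X(t) = log M_X(t) = -log(1/2 - t) - log(2)
K′(t) = -2/(2*t - 1)
K′′(t) = 4/(4*t^2 - 4*t + 1)
K′′′(t) = -16/(8*t^3 - 12*t^2 + 6*t - 1)
K′′′′(t) = 96/(16*t^4 - 32*t^3 + 24*t^2 - 8*t + 1)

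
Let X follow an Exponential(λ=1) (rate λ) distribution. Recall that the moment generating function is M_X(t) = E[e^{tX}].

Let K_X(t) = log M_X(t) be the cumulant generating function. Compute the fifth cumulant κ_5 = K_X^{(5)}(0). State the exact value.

M_X(t) = 1/(1 - t)
K_X(t) = log M_X(t) = -log(1 - t)
dK/dt = -1/(t - 1)
d^2K/dt^2 = 1/(t^2 - 2*t + 1)
d^3K/dt^3 = -2/(t^3 - 3*t^2 + 3*t - 1)
d^4K/dt^4 = 6/(t^4 - 4*t^3 + 6*t^2 - 4*t + 1)
d^5K/dt^5 = -24/(t^5 - 5*t^4 + 10*t^3 - 10*t^2 + 5*t - 1)

κ_5 = d^5K/dt^5 |_{t=0} = 24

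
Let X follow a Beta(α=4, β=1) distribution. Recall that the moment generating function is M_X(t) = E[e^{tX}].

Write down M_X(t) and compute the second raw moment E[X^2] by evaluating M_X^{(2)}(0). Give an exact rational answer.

E[X^2] = d^2M/dt^2 |_{t=0} = 2/3

M_X(t) = ₁F₁(4; 5; t)
dM/dt = 4*₁F₁(5; 6; t)/5
d^2M/dt^2 = 2*₁F₁(6; 7; t)/3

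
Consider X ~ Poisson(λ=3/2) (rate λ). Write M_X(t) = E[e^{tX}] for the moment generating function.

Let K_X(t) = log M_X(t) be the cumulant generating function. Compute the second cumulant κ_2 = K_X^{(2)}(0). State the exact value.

κ_2 = K′′(0) = 3/2

M_X(t) = e^(3*e^(t)/2 - 3/2)
K_X(t) = log M_X(t) = 3*e^(t)/2 - 3/2
K′(t) = 3*e^(t)/2
K′′(t) = 3*e^(t)/2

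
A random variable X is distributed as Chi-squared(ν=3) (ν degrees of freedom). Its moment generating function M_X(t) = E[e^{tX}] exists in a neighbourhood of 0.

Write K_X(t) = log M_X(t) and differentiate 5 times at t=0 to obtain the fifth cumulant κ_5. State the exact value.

κ_5 = d^5K/dt^5 |_{t=0} = 1152

M_X(t) = (1 - 2*t)^(-3/2)
K_X(t) = log M_X(t) = -3*log(1 - 2*t)/2
dK/dt = -3/(2*t - 1)
d^2K/dt^2 = 6/(4*t^2 - 4*t + 1)
d^3K/dt^3 = -24/(8*t^3 - 12*t^2 + 6*t - 1)
d^4K/dt^4 = 144/(16*t^4 - 32*t^3 + 24*t^2 - 8*t + 1)
d^5K/dt^5 = -1152/(32*t^5 - 80*t^4 + 80*t^3 - 40*t^2 + 10*t - 1)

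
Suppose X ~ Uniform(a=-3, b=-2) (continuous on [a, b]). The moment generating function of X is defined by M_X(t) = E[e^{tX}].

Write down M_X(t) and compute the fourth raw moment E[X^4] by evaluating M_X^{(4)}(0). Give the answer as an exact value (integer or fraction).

E[X^4] = d^4M/dt^4 |_{t=0} = 211/5

M_X(t) = (e^(-2*t) - e^(-3*t))/t
dM/dt = (-2*t*e^(t) + 3*t - e^(t) + 1)*e^(-3*t)/t^2
d^2M/dt^2 = (4*t^2*e^(t) - 9*t^2 + 4*t*e^(t) - 6*t + 2*e^(t) - 2)*e^(-3*t)/t^3
d^3M/dt^3 = (-8*t^3*e^(t) + 27*t^3 - 12*t^2*e^(t) + 27*t^2 - 12*t*e^(t) + 18*t - 6*e^(t) + 6)*e^(-3*t)/t^4
d^4M/dt^4 = (16*t^4*e^(t) - 81*t^4 + 32*t^3*e^(t) - 108*t^3 + 48*t^2*e^(t) - 108*t^2 + 48*t*e^(t) - 72*t + 24*e^(t) - 24)*e^(-3*t)/t^5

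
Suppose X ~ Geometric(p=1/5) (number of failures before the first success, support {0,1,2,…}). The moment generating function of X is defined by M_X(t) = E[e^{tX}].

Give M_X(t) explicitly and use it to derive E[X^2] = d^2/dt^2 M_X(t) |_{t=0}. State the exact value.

E[X^2] = D^2[M](0) = 36

M_X(t) = 1/(5*(1 - 4*e^(t)/5))
D^2[M](t) = (-16*e^(2*t) - 20*e^(t))/(64*e^(3*t) - 240*e^(2*t) + 300*e^(t) - 125)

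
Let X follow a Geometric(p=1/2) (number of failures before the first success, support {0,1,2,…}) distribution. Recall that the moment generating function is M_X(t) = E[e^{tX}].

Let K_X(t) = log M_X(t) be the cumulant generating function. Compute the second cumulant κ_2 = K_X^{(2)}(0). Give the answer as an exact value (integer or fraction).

M_X(t) = 1/(2*(1 - e^(t)/2))
K_X(t) = log M_X(t) = -log(1 - e^(t)/2) - log(2)
dK/dt = -e^(t)/(e^(t) - 2)
d^2K/dt^2 = 2*e^(t)/(e^(2*t) - 4*e^(t) + 4)

κ_2 = d^2K/dt^2 |_{t=0} = 2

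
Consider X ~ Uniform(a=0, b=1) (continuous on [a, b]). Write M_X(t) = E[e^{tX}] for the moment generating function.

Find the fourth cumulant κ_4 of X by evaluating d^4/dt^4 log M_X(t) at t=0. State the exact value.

M_X(t) = (e^(t) - 1)/t
K_X(t) = log M_X(t) = -log(t) + log(e^(t) - 1)

κ_4 = K^(4)(0) = -1/120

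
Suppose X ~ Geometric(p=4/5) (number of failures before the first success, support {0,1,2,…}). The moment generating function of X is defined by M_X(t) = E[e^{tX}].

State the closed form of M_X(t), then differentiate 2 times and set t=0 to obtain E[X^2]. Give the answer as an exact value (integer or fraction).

M_X(t) = 4/(5*(1 - e^(t)/5))
D^2[M](t) = (-4*e^(2*t) - 20*e^(t))/(e^(3*t) - 15*e^(2*t) + 75*e^(t) - 125)

E[X^2] = D^2[M](0) = 3/8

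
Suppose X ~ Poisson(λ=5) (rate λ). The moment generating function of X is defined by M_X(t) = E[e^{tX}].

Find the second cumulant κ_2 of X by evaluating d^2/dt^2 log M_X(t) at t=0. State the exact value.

κ_2 = K^(2)(0) = 5

M_X(t) = e^(5*e^(t) - 5)
K_X(t) = log M_X(t) = 5*e^(t) - 5
K^(2)(t) = 5*e^(t)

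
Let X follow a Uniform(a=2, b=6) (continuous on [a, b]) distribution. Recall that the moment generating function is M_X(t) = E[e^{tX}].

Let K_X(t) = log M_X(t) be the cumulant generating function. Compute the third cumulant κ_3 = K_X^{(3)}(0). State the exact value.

M_X(t) = (e^(6*t) - e^(2*t))/(4*t)
K_X(t) = log M_X(t) = -log(t) + log(e^(6*t) - e^(2*t)) - 2*log(2)
K^(3)(t) = (64*t^3*e^(8*t) + 64*t^3*e^(4*t) - 2*e^(12*t) + 6*e^(8*t) - 6*e^(4*t) + 2)/(t^3*e^(12*t) - 3*t^3*e^(8*t) + 3*t^3*e^(4*t) - t^3)

κ_3 = K^(3)(0) = 0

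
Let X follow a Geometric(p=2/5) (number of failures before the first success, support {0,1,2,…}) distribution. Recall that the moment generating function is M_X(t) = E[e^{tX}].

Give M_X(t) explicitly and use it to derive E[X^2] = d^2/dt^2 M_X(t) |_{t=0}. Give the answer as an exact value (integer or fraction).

E[X^2] = M^(2)(0) = 6

M_X(t) = 2/(5*(1 - 3*e^(t)/5))
M^(2)(t) = (-18*e^(2*t) - 30*e^(t))/(27*e^(3*t) - 135*e^(2*t) + 225*e^(t) - 125)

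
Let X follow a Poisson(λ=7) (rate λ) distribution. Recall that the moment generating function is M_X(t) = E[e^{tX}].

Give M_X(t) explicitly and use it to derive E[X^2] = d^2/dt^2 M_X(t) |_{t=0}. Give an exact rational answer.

M_X(t) = e^(7*e^(t) - 7)
D^2[M](t) = (49*e^(2*t)*e^(7*e^(t)) + 7*e^(t)*e^(7*e^(t)))*e^(-7)

E[X^2] = D^2[M](0) = 56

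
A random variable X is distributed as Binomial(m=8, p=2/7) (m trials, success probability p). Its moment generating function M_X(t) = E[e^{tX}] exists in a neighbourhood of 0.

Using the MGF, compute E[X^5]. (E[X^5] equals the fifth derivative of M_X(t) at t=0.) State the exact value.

E[X^5] = M^(5)(0) = 940048/2401

M_X(t) = (2*e^(t)/7 + 5/7)^8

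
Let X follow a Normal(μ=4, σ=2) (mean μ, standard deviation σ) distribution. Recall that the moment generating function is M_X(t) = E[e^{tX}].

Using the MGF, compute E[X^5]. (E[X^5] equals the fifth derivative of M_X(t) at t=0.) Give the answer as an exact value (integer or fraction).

M_X(t) = e^(2*t^2 + 4*t)

E[X^5] = M^(5)(0) = 4544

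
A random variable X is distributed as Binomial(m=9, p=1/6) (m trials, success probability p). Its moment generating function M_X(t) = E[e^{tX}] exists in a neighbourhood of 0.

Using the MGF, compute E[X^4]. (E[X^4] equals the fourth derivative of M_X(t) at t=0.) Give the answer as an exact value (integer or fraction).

E[X^4] = d^4M/dt^4 |_{t=0} = 191/6

M_X(t) = (e^(t)/6 + 5/6)^9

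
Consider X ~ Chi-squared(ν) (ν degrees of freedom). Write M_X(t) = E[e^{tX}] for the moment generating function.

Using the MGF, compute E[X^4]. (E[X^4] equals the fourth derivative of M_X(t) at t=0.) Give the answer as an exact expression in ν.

E[X^4] = M′′′′(0) = ν*(ν^3 + 12*ν^2 + 44*ν + 48)

M_X(t) = (1 - 2*t)^(-ν/2)
M′(t) = -ν/(2*t*(1 - 2*t)^(ν/2) - (1 - 2*t)^(ν/2))
M′′(t) = (ν^2 + 2*ν)/(4*t^2*(1 - 2*t)^(ν/2) - 4*t*(1 - 2*t)^(ν/2) + (1 - 2*t)^(ν/2))
M′′′(t) = (-ν^3 - 6*ν^2 - 8*ν)/(8*t^3*(1 - 2*t)^(ν/2) - 12*t^2*(1 - 2*t)^(ν/2) + 6*t*(1 - 2*t)^(ν/2) - (1 - 2*t)^(ν/2))
M′′′′(t) = (ν^4 + 12*ν^3 + 44*ν^2 + 48*ν)/(16*t^4*(1 - 2*t)^(ν/2) - 32*t^3*(1 - 2*t)^(ν/2) + 24*t^2*(1 - 2*t)^(ν/2) - 8*t*(1 - 2*t)^(ν/2) + (1 - 2*t)^(ν/2))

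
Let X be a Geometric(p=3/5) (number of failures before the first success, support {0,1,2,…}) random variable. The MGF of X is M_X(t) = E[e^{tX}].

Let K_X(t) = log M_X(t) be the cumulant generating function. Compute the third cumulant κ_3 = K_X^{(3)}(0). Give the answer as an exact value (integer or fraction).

κ_3 = K′′′(0) = 70/27

M_X(t) = 3/(5*(1 - 2*e^(t)/5))
K_X(t) = log M_X(t) = -log(1 - 2*e^(t)/5) - log(5) + log(3)
K′(t) = -2*e^(t)/(2*e^(t) - 5)
K′′(t) = 10*e^(t)/(4*e^(2*t) - 20*e^(t) + 25)
K′′′(t) = (-20*e^(2*t) - 50*e^(t))/(8*e^(3*t) - 60*e^(2*t) + 150*e^(t) - 125)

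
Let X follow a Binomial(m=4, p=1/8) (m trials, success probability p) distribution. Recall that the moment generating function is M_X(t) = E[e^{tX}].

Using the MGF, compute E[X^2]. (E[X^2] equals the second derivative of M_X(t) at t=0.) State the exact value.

M_X(t) = (e^(t)/8 + 7/8)^4
D^2[M](t) = e^(4*t)/256 + 63*e^(3*t)/1024 + 147*e^(2*t)/512 + 343*e^(t)/1024

E[X^2] = D^2[M](0) = 11/16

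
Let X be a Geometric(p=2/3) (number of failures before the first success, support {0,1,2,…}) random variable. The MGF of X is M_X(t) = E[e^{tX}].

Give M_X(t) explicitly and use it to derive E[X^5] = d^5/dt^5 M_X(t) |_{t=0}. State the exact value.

M_X(t) = 2/(3*(1 - e^(t)/3))
M^(5)(t) = (2*e^(5*t) + 156*e^(4*t) + 1188*e^(3*t) + 1404*e^(2*t) + 162*e^(t))/(e^(6*t) - 18*e^(5*t) + 135*e^(4*t) - 540*e^(3*t) + 1215*e^(2*t) - 1458*e^(t) + 729)

E[X^5] = M^(5)(0) = 91/2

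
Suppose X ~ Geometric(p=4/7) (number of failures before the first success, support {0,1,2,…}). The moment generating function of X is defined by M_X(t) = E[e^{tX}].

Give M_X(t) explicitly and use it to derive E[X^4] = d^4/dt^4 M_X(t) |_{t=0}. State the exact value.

E[X^4] = D^4[M](0) = 1005/32

M_X(t) = 4/(7*(1 - 3*e^(t)/7))
D^4[M](t) = (-324*e^(4*t) - 8316*e^(3*t) - 19404*e^(2*t) - 4116*e^(t))/(243*e^(5*t) - 2835*e^(4*t) + 13230*e^(3*t) - 30870*e^(2*t) + 36015*e^(t) - 16807)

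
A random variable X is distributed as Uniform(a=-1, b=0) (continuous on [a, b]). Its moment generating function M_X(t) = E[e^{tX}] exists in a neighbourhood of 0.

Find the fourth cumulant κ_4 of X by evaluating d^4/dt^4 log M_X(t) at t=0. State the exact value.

κ_4 = K′′′′(0) = -1/120

M_X(t) = (1 - e^(-t))/t
K_X(t) = log M_X(t) = -log(t) + log(1 - e^(-t))
K′(t) = (t - e^(t) + 1)/(t*e^(t) - t)
K′′(t) = (-t^2*e^(t) + e^(2*t) - 2*e^(t) + 1)/(t^2*e^(2*t) - 2*t^2*e^(t) + t^2)
K′′′(t) = (t^3*e^(2*t) + t^3*e^(t) - 2*e^(3*t) + 6*e^(2*t) - 6*e^(t) + 2)/(t^3*e^(3*t) - 3*t^3*e^(2*t) + 3*t^3*e^(t) - t^3)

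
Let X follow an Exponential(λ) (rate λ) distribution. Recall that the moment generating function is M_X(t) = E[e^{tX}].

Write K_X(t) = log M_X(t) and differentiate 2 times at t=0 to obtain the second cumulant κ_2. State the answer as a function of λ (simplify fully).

M_X(t) = λ/(λ - t)
K_X(t) = log M_X(t) = log(λ) - log(λ - t)
K^(2)(t) = 1/(λ^2 - 2*λ*t + t^2)

κ_2 = K^(2)(0) = λ^(-2)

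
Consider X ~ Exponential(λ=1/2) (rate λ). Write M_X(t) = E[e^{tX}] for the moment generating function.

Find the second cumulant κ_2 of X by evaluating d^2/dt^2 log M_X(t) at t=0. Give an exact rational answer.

κ_2 = K^(2)(0) = 4

M_X(t) = 1/(2*(1/2 - t))
K_X(t) = log M_X(t) = -log(1/2 - t) - log(2)
K^(2)(t) = 4/(4*t^2 - 4*t + 1)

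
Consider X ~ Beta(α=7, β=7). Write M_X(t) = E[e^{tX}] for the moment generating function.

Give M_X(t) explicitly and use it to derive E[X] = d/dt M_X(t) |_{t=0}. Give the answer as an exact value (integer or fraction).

M_X(t) = ₁F₁(7; 14; t)
dM/dt = ₁F₁(8; 15; t)/2

E[X] = dM/dt |_{t=0} = 1/2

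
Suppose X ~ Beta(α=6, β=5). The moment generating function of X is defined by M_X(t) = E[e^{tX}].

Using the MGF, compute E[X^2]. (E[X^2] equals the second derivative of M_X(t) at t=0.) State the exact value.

M_X(t) = ₁F₁(6; 11; t)
D^2[M](t) = 7*₁F₁(8; 13; t)/22

E[X^2] = D^2[M](0) = 7/22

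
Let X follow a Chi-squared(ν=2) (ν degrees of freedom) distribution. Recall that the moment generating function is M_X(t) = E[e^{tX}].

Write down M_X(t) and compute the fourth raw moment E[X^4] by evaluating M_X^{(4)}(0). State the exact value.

M_X(t) = 1/(1 - 2*t)
D^4[M](t) = -384/(32*t^5 - 80*t^4 + 80*t^3 - 40*t^2 + 10*t - 1)

E[X^4] = D^4[M](0) = 384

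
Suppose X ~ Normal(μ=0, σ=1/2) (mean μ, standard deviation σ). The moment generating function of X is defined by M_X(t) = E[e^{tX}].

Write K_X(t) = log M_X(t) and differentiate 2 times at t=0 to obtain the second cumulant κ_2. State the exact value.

M_X(t) = e^(t^2/8)
K_X(t) = log M_X(t) = t^2/8
D^2[K](t) = 1/4

κ_2 = D^2[K](0) = 1/4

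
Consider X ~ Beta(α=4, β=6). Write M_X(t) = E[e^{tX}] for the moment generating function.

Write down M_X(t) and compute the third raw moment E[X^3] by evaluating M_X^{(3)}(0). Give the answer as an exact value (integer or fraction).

E[X^3] = M′′′(0) = 1/11

M_X(t) = ₁F₁(4; 10; t)
M′(t) = 2*₁F₁(5; 11; t)/5
M′′(t) = 2*₁F₁(6; 12; t)/11
M′′′(t) = ₁F₁(7; 13; t)/11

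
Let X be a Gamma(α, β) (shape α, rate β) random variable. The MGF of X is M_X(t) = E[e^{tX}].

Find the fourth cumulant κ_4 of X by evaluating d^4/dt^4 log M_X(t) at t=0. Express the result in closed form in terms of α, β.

κ_4 = d^4K/dt^4 |_{t=0} = 6*α/β^4

M_X(t) = (β/(β - t))^α
K_X(t) = log M_X(t) = α*(log(β) - log(β - t))
dK/dt = -α/(-β + t)
d^2K/dt^2 = α/(β^2 - 2*β*t + t^2)
d^3K/dt^3 = -2*α/(-β^3 + 3*β^2*t - 3*β*t^2 + t^3)
d^4K/dt^4 = 6*α/(β^4 - 4*β^3*t + 6*β^2*t^2 - 4*β*t^3 + t^4)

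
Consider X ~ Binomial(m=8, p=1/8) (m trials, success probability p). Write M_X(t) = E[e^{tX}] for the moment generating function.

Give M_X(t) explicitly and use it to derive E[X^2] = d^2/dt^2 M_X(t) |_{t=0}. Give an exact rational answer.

M_X(t) = (e^(t)/8 + 7/8)^8

E[X^2] = d^2M/dt^2 |_{t=0} = 15/8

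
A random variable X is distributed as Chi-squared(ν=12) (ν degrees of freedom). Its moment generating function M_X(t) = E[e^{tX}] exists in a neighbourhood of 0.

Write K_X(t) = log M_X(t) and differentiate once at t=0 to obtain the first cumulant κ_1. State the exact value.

M_X(t) = (1 - 2*t)^(-6)
K_X(t) = log M_X(t) = -6*log(1 - 2*t)
K′(t) = -12/(2*t - 1)

κ_1 = K′(0) = 12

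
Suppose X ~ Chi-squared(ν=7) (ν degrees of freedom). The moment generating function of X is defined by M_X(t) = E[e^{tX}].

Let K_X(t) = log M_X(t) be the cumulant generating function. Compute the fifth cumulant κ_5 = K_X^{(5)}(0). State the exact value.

κ_5 = D^5[K](0) = 2688

M_X(t) = (1 - 2*t)^(-7/2)
K_X(t) = log M_X(t) = -7*log(1 - 2*t)/2
D^5[K](t) = -2688/(32*t^5 - 80*t^4 + 80*t^3 - 40*t^2 + 10*t - 1)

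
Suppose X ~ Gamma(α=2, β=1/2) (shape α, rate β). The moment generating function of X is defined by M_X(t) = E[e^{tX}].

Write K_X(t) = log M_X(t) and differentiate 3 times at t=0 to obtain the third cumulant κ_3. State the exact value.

κ_3 = K′′′(0) = 32

M_X(t) = 1/(4*(1/2 - t)^2)
K_X(t) = log M_X(t) = -2*log(1/2 - t) - 2*log(2)
K′(t) = -4/(2*t - 1)
K′′(t) = 8/(4*t^2 - 4*t + 1)
K′′′(t) = -32/(8*t^3 - 12*t^2 + 6*t - 1)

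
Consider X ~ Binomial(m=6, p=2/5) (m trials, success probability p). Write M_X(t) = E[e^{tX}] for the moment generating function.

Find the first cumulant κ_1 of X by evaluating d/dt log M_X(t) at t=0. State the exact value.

κ_1 = D[K](0) = 12/5

M_X(t) = (2*e^(t)/5 + 3/5)^6
K_X(t) = log M_X(t) = 6*log(2*e^(t)/5 + 3/5)
D[K](t) = 12*e^(t)/(2*e^(t) + 3)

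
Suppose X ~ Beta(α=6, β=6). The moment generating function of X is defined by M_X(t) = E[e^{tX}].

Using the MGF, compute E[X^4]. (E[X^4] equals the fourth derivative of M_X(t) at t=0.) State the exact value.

E[X^4] = D^4[M](0) = 6/65

M_X(t) = ₁F₁(6; 12; t)
D^4[M](t) = 6*₁F₁(10; 16; t)/65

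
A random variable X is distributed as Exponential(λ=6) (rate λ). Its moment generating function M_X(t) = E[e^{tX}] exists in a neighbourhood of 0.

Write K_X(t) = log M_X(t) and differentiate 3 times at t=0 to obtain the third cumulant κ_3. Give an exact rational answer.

κ_3 = K^(3)(0) = 1/108

M_X(t) = 6/(6 - t)
K_X(t) = log M_X(t) = -log(6 - t) + log(6)
K^(3)(t) = -2/(t^3 - 18*t^2 + 108*t - 216)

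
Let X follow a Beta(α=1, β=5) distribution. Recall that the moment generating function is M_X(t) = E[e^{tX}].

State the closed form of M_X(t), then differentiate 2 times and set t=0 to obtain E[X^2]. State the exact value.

E[X^2] = D^2[M](0) = 1/21

M_X(t) = ₁F₁(1; 6; t)
D^2[M](t) = ₁F₁(3; 8; t)/21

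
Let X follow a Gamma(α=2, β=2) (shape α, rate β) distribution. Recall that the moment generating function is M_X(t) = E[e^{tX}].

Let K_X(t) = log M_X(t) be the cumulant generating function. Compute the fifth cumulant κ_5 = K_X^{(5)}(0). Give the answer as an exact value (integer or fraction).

κ_5 = K^(5)(0) = 3/2

M_X(t) = 4/(2 - t)^2
K_X(t) = log M_X(t) = -2*log(2 - t) + 2*log(2)
K^(5)(t) = -48/(t^5 - 10*t^4 + 40*t^3 - 80*t^2 + 80*t - 32)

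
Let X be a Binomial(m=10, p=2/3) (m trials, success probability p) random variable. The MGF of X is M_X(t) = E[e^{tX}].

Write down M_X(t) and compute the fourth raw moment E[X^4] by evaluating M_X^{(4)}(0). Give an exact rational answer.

M_X(t) = (2*e^(t)/3 + 1/3)^10

E[X^4] = d^4M/dt^4 |_{t=0} = 23060/9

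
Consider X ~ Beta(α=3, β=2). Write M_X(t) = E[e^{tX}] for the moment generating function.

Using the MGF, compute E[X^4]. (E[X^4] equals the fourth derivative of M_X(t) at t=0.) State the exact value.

M_X(t) = ₁F₁(3; 5; t)
M′(t) = 3*₁F₁(4; 6; t)/5
M′′(t) = 2*₁F₁(5; 7; t)/5
M′′′(t) = 2*₁F₁(6; 8; t)/7
M′′′′(t) = 3*₁F₁(7; 9; t)/14

E[X^4] = M′′′′(0) = 3/14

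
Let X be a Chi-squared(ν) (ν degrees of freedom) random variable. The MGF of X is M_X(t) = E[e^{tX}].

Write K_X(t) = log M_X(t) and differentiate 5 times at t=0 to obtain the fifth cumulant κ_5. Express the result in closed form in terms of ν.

M_X(t) = (1 - 2*t)^(-ν/2)
K_X(t) = log M_X(t) = -ν*log(1 - 2*t)/2
K′(t) = -ν/(2*t - 1)
K′′(t) = 2*ν/(4*t^2 - 4*t + 1)
K′′′(t) = -8*ν/(8*t^3 - 12*t^2 + 6*t - 1)
K′′′′(t) = 48*ν/(16*t^4 - 32*t^3 + 24*t^2 - 8*t + 1)
K′′′′′(t) = -384*ν/(32*t^5 - 80*t^4 + 80*t^3 - 40*t^2 + 10*t - 1)

κ_5 = K′′′′′(0) = 384*ν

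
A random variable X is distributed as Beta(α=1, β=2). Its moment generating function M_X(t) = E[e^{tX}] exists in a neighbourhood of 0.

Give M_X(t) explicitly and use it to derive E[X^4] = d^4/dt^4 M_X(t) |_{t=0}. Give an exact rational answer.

E[X^4] = M′′′′(0) = 1/15

M_X(t) = ₁F₁(1; 3; t)
M′(t) = ₁F₁(2; 4; t)/3
M′′(t) = ₁F₁(3; 5; t)/6
M′′′(t) = ₁F₁(4; 6; t)/10
M′′′′(t) = ₁F₁(5; 7; t)/15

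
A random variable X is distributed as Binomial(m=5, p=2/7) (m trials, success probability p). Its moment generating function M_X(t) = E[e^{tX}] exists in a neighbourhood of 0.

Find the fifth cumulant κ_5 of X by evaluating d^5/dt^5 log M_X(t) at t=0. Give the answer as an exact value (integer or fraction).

M_X(t) = (2*e^(t)/7 + 5/7)^5
K_X(t) = log M_X(t) = 5*log(2*e^(t)/7 + 5/7)
K^(5)(t) = (-400*e^(4*t) + 11000*e^(3*t) - 27500*e^(2*t) + 6250*e^(t))/(32*e^(5*t) + 400*e^(4*t) + 2000*e^(3*t) + 5000*e^(2*t) + 6250*e^(t) + 3125)

κ_5 = K^(5)(0) = -10650/16807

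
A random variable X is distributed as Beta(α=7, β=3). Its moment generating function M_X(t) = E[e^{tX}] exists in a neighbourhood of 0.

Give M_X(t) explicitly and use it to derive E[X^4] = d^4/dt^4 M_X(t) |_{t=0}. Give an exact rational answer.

M_X(t) = ₁F₁(7; 10; t)
dM/dt = 7*₁F₁(8; 11; t)/10
d^2M/dt^2 = 28*₁F₁(9; 12; t)/55
d^3M/dt^3 = 21*₁F₁(10; 13; t)/55
d^4M/dt^4 = 42*₁F₁(11; 14; t)/143

E[X^4] = d^4M/dt^4 |_{t=0} = 42/143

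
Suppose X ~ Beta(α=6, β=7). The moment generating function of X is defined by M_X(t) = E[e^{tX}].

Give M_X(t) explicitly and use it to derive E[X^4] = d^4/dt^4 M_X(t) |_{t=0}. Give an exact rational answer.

E[X^4] = d^4M/dt^4 |_{t=0} = 9/130

M_X(t) = ₁F₁(6; 13; t)
dM/dt = 6*₁F₁(7; 14; t)/13
d^2M/dt^2 = 3*₁F₁(8; 15; t)/13
d^3M/dt^3 = 8*₁F₁(9; 16; t)/65
d^4M/dt^4 = 9*₁F₁(10; 17; t)/130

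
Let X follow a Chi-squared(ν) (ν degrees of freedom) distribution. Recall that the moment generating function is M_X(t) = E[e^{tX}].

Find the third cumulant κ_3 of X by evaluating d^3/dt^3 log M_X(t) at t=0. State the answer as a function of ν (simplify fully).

M_X(t) = (1 - 2*t)^(-ν/2)
K_X(t) = log M_X(t) = -ν*log(1 - 2*t)/2
K′(t) = -ν/(2*t - 1)
K′′(t) = 2*ν/(4*t^2 - 4*t + 1)
K′′′(t) = -8*ν/(8*t^3 - 12*t^2 + 6*t - 1)

κ_3 = K′′′(0) = 8*ν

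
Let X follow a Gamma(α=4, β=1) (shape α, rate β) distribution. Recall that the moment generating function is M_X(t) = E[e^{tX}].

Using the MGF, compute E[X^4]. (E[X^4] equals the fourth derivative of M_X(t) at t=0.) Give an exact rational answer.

M_X(t) = (1 - t)^(-4)
D^4[M](t) = 840/(t^8 - 8*t^7 + 28*t^6 - 56*t^5 + 70*t^4 - 56*t^3 + 28*t^2 - 8*t + 1)

E[X^4] = D^4[M](0) = 840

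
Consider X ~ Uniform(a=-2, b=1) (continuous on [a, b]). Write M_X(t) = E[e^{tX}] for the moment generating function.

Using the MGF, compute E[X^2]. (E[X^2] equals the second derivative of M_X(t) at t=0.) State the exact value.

M_X(t) = (e^(t) - e^(-2*t))/(3*t)
dM/dt = (t*e^(3*t) + 2*t - e^(3*t) + 1)*e^(-2*t)/(3*t^2)
d^2M/dt^2 = (t^2*e^(3*t) - 4*t^2 - 2*t*e^(3*t) - 4*t + 2*e^(3*t) - 2)*e^(-2*t)/(3*t^3)

E[X^2] = d^2M/dt^2 |_{t=0} = 1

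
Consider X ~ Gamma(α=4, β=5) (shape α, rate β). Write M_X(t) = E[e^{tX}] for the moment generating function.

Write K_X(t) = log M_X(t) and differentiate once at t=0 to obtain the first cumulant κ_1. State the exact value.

κ_1 = K^(1)(0) = 4/5

M_X(t) = 625/(5 - t)^4
K_X(t) = log M_X(t) = -4*log(5 - t) + 4*log(5)
K^(1)(t) = -4/(t - 5)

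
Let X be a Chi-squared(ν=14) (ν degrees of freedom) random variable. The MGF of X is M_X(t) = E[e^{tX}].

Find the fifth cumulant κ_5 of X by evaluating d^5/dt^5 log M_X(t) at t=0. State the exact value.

κ_5 = K^(5)(0) = 5376

M_X(t) = (1 - 2*t)^(-7)
K_X(t) = log M_X(t) = -7*log(1 - 2*t)
K^(5)(t) = -5376/(32*t^5 - 80*t^4 + 80*t^3 - 40*t^2 + 10*t - 1)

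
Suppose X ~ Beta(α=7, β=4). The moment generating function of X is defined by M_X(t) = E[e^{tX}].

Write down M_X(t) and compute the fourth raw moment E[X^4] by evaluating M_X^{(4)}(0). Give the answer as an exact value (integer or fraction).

E[X^4] = d^4M/dt^4 |_{t=0} = 30/143

M_X(t) = ₁F₁(7; 11; t)
dM/dt = 7*₁F₁(8; 12; t)/11
d^2M/dt^2 = 14*₁F₁(9; 13; t)/33
d^3M/dt^3 = 42*₁F₁(10; 14; t)/143
d^4M/dt^4 = 30*₁F₁(11; 15; t)/143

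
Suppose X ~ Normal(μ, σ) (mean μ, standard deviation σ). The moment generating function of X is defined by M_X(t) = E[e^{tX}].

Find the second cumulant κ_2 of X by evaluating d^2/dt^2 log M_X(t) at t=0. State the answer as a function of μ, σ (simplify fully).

M_X(t) = e^(μ*t + σ^2*t^2/2)
K_X(t) = log M_X(t) = μ*t + σ^2*t^2/2
dK/dt = μ + σ^2*t
d^2K/dt^2 = σ^2

κ_2 = d^2K/dt^2 |_{t=0} = σ^2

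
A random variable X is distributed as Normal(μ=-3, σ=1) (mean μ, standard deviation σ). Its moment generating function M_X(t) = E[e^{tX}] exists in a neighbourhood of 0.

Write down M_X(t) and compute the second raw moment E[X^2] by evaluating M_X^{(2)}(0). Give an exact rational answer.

E[X^2] = M′′(0) = 10

M_X(t) = e^(t^2/2 - 3*t)
M′(t) = t*e^(-3*t)*e^(t^2/2) - 3*e^(-3*t)*e^(t^2/2)
M′′(t) = (t^2*e^(t^2/2) - 6*t*e^(t^2/2) + 10*e^(t^2/2))*e^(-3*t)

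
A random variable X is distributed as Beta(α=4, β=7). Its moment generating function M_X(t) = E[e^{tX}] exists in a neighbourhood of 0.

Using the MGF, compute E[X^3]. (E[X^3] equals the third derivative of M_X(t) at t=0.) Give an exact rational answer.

M_X(t) = ₁F₁(4; 11; t)
D^3[M](t) = 10*₁F₁(7; 14; t)/143

E[X^3] = D^3[M](0) = 10/143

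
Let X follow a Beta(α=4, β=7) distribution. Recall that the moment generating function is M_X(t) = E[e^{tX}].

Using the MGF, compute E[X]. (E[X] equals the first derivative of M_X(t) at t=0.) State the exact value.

E[X] = M^(1)(0) = 4/11

M_X(t) = ₁F₁(4; 11; t)
M^(1)(t) = 4*₁F₁(5; 12; t)/11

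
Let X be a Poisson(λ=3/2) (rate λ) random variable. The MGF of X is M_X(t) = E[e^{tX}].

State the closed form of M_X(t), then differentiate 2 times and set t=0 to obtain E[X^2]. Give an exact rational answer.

E[X^2] = D^2[M](0) = 15/4

M_X(t) = e^(3*e^(t)/2 - 3/2)
D^2[M](t) = (9*e^(2*t)*e^(3*e^(t)/2) + 6*e^(t)*e^(3*e^(t)/2))*e^(-3/2)/4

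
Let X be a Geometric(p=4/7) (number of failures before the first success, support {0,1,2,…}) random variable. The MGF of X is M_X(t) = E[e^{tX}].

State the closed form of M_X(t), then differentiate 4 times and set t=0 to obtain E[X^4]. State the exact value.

E[X^4] = M^(4)(0) = 1005/32

M_X(t) = 4/(7*(1 - 3*e^(t)/7))
M^(4)(t) = (-324*e^(4*t) - 8316*e^(3*t) - 19404*e^(2*t) - 4116*e^(t))/(243*e^(5*t) - 2835*e^(4*t) + 13230*e^(3*t) - 30870*e^(2*t) + 36015*e^(t) - 16807)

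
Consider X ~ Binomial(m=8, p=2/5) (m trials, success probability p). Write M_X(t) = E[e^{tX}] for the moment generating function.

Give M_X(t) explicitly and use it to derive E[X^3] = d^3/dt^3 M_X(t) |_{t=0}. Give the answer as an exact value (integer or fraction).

M_X(t) = (2*e^(t)/5 + 3/5)^8

E[X^3] = d^3M/dt^3 |_{t=0} = 6448/125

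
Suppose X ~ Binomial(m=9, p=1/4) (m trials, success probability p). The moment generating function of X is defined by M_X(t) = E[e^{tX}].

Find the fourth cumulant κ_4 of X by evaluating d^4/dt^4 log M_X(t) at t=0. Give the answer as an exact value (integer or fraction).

κ_4 = D^4[K](0) = -27/128

M_X(t) = (e^(t)/4 + 3/4)^9
K_X(t) = log M_X(t) = 9*log(e^(t)/4 + 3/4)
D^4[K](t) = (27*e^(3*t) - 324*e^(2*t) + 243*e^(t))/(e^(4*t) + 12*e^(3*t) + 54*e^(2*t) + 108*e^(t) + 81)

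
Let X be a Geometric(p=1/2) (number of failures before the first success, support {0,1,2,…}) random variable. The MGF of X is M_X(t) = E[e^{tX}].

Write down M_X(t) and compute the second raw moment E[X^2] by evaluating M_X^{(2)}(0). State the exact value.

E[X^2] = d^2M/dt^2 |_{t=0} = 3

M_X(t) = 1/(2*(1 - e^(t)/2))
dM/dt = e^(t)/(e^(2*t) - 4*e^(t) + 4)
d^2M/dt^2 = (-e^(2*t) - 2*e^(t))/(e^(3*t) - 6*e^(2*t) + 12*e^(t) - 8)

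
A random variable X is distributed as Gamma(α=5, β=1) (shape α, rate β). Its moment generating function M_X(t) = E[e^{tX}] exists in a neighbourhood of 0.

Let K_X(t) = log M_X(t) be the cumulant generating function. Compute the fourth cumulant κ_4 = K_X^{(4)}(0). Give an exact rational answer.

M_X(t) = (1 - t)^(-5)
K_X(t) = log M_X(t) = -5*log(1 - t)
K′(t) = -5/(t - 1)
K′′(t) = 5/(t^2 - 2*t + 1)
K′′′(t) = -10/(t^3 - 3*t^2 + 3*t - 1)
K′′′′(t) = 30/(t^4 - 4*t^3 + 6*t^2 - 4*t + 1)

κ_4 = K′′′′(0) = 30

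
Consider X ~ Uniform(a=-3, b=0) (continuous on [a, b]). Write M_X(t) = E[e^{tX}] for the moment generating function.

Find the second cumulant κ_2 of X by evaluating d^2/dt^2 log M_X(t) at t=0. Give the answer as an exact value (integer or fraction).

M_X(t) = (1 - e^(-3*t))/(3*t)
K_X(t) = log M_X(t) = -log(t) + log(1 - e^(-3*t)) - log(3)
K′(t) = (3*t - e^(3*t) + 1)/(t*e^(3*t) - t)
K′′(t) = (-9*t^2*e^(3*t) + e^(6*t) - 2*e^(3*t) + 1)/(t^2*e^(6*t) - 2*t^2*e^(3*t) + t^2)

κ_2 = K′′(0) = 3/4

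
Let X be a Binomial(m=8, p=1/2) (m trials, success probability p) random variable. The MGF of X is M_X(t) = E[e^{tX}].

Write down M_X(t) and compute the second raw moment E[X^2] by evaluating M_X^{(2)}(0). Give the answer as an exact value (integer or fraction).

E[X^2] = M^(2)(0) = 18

M_X(t) = (e^(t)/2 + 1/2)^8
M^(2)(t) = e^(8*t)/4 + 49*e^(7*t)/32 + 63*e^(6*t)/16 + 175*e^(5*t)/32 + 35*e^(4*t)/8 + 63*e^(3*t)/32 + 7*e^(2*t)/16 + e^(t)/32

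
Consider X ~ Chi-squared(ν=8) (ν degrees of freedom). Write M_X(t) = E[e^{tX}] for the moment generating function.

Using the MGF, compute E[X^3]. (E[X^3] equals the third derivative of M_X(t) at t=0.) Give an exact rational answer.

E[X^3] = d^3M/dt^3 |_{t=0} = 960

M_X(t) = (1 - 2*t)^(-4)
dM/dt = -8/(32*t^5 - 80*t^4 + 80*t^3 - 40*t^2 + 10*t - 1)
d^2M/dt^2 = 80/(64*t^6 - 192*t^5 + 240*t^4 - 160*t^3 + 60*t^2 - 12*t + 1)
d^3M/dt^3 = -960/(128*t^7 - 448*t^6 + 672*t^5 - 560*t^4 + 280*t^3 - 84*t^2 + 14*t - 1)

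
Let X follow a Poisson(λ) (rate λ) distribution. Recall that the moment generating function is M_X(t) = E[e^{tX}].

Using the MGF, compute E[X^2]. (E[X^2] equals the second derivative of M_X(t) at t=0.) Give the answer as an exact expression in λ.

E[X^2] = M′′(0) = λ*(λ + 1)

M_X(t) = e^(λ*(e^(t) - 1))
M′(t) = λ*e^(-λ)*e^(t)*e^(λ*e^(t))
M′′(t) = (λ^2*e^(2*t)*e^(λ*e^(t)) + λ*e^(t)*e^(λ*e^(t)))*e^(-λ)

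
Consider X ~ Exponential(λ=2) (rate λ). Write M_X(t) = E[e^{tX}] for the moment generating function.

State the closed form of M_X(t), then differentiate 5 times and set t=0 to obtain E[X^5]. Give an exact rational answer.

M_X(t) = 2/(2 - t)
M^(5)(t) = 240/(t^6 - 12*t^5 + 60*t^4 - 160*t^3 + 240*t^2 - 192*t + 64)

E[X^5] = M^(5)(0) = 15/4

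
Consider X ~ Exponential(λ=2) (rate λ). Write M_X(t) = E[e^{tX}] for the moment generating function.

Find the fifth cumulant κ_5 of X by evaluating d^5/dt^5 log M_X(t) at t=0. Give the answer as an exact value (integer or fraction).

M_X(t) = 2/(2 - t)
K_X(t) = log M_X(t) = -log(2 - t) + log(2)
D^5[K](t) = -24/(t^5 - 10*t^4 + 40*t^3 - 80*t^2 + 80*t - 32)

κ_5 = D^5[K](0) = 3/4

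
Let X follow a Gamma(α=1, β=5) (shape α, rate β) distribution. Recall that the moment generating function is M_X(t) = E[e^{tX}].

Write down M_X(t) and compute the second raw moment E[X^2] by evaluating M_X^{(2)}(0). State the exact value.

E[X^2] = D^2[M](0) = 2/25

M_X(t) = 5/(5 - t)
D^2[M](t) = -10/(t^3 - 15*t^2 + 75*t - 125)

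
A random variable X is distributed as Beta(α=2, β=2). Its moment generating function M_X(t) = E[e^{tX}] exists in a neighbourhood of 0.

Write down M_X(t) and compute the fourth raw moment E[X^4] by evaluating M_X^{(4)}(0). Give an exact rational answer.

E[X^4] = M′′′′(0) = 1/7

M_X(t) = ₁F₁(2; 4; t)
M′(t) = ₁F₁(3; 5; t)/2
M′′(t) = 3*₁F₁(4; 6; t)/10
M′′′(t) = ₁F₁(5; 7; t)/5
M′′′′(t) = ₁F₁(6; 8; t)/7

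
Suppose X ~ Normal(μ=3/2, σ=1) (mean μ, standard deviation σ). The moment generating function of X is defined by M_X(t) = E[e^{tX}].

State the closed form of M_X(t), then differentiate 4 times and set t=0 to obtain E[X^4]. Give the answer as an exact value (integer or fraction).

E[X^4] = D^4[M](0) = 345/16

M_X(t) = e^(t^2/2 + 3*t/2)
D^4[M](t) = t^4*e^(3*t/2)*e^(t^2/2) + 6*t^3*e^(3*t/2)*e^(t^2/2) + 39*t^2*e^(3*t/2)*e^(t^2/2)/2 + 63*t*e^(3*t/2)*e^(t^2/2)/2 + 345*e^(3*t/2)*e^(t^2/2)/16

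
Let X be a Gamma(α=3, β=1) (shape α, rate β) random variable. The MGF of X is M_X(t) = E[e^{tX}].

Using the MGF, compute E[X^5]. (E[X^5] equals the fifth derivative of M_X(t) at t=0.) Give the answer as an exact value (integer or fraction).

E[X^5] = d^5M/dt^5 |_{t=0} = 2520

M_X(t) = (1 - t)^(-3)
dM/dt = 3/(t^4 - 4*t^3 + 6*t^2 - 4*t + 1)
d^2M/dt^2 = -12/(t^5 - 5*t^4 + 10*t^3 - 10*t^2 + 5*t - 1)
d^3M/dt^3 = 60/(t^6 - 6*t^5 + 15*t^4 - 20*t^3 + 15*t^2 - 6*t + 1)
d^4M/dt^4 = -360/(t^7 - 7*t^6 + 21*t^5 - 35*t^4 + 35*t^3 - 21*t^2 + 7*t - 1)
d^5M/dt^5 = 2520/(t^8 - 8*t^7 + 28*t^6 - 56*t^5 + 70*t^4 - 56*t^3 + 28*t^2 - 8*t + 1)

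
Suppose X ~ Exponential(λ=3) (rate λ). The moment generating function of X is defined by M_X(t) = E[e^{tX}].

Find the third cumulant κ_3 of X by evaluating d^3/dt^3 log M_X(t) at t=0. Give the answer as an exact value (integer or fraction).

κ_3 = D^3[K](0) = 2/27

M_X(t) = 3/(3 - t)
K_X(t) = log M_X(t) = -log(3 - t) + log(3)
D^3[K](t) = -2/(t^3 - 9*t^2 + 27*t - 27)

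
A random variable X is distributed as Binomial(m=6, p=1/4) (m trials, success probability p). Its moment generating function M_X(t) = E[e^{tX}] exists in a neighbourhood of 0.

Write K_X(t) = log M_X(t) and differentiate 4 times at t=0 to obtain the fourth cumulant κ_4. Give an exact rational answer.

M_X(t) = (e^(t)/4 + 3/4)^6
K_X(t) = log M_X(t) = 6*log(e^(t)/4 + 3/4)
dK/dt = 6*e^(t)/(e^(t) + 3)
d^2K/dt^2 = 18*e^(t)/(e^(2*t) + 6*e^(t) + 9)
d^3K/dt^3 = (-18*e^(2*t) + 54*e^(t))/(e^(3*t) + 9*e^(2*t) + 27*e^(t) + 27)
d^4K/dt^4 = (18*e^(3*t) - 216*e^(2*t) + 162*e^(t))/(e^(4*t) + 12*e^(3*t) + 54*e^(2*t) + 108*e^(t) + 81)

κ_4 = d^4K/dt^4 |_{t=0} = -9/64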